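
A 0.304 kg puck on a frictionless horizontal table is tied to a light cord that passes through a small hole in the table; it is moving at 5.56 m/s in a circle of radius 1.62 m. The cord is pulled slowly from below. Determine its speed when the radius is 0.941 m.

v₂ ≈ 9.57 m/s

The only horizontal force on the mass is along the cord (radial), so it exerts no torque about the hole and angular momentum m v r is conserved.
v₂ = v₁ r₁ / r₂ = (5.56)(1.62) / (0.941) = 9.572 m/s.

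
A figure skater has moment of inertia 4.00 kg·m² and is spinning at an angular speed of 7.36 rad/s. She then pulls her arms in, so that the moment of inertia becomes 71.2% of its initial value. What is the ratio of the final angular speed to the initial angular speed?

ω₂/ω₁ ≈ 1.40

With no external torque about the axis, L is conserved: I₁ω₁ = I₂ω₂.
I₂ = 0.712 × 4.00 = 2.848 kg·m².
ω₂/ω₁ = I₁/I₂ = 4.000 / 2.848 = 1.404.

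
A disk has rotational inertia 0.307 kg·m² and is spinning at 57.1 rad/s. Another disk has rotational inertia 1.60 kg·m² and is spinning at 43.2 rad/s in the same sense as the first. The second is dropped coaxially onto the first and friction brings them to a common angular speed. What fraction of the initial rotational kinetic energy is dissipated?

The coupling torques are internal; angular momentum about the shared axis is conserved.
Taking A's sense as positive: L = (0.3070)(57.1) + (1.600)(43.2) = 86.65 kg·m²·rad/s.
Combined I = 0.3070 + 1.600 = 1.907 kg·m².
ω_f = L / I = 86.65 / 1.907 = 45.44 rad/s.
KE_i = ½ΣIω² = 1993 J; KE_f = ½(1.907)(45.44)² = 1969 J.
Fraction dissipated = (KE_i − KE_f)/KE_i = 0.01248.

fraction ≈ 0.0125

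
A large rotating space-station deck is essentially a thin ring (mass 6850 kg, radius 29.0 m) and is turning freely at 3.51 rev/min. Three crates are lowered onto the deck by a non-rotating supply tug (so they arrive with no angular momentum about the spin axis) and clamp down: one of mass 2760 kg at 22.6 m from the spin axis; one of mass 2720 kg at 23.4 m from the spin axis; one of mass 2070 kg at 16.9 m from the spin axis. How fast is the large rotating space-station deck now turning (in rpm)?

The added mass arrives with no angular momentum about the spin axis, and any external torque about the spin axis is negligible, so the system's angular momentum is conserved.
I_p = (6850)(29.0)² = 5.761e+06 kg·m².
Added inertia Σmr² = (2760)(22.6)² + (2720)(23.4)² + (2070)(16.9)² = 3.490e+06 kg·m²; I_f = 5.761e+06 + 3.490e+06 = 9.251e+06 kg·m².
ω_f = I_p ω_i / I_f = (5.761e+06)(3.51) / 9.251e+06 = 2.186 rpm.

ω_f ≈ 2.19 rpm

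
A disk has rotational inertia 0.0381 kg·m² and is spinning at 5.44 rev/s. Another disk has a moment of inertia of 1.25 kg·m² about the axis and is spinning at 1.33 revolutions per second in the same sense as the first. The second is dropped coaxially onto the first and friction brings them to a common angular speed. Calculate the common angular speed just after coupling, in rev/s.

|ω_f| ≈ 1.45 rev/s

No external torque acts about the common axis, so total angular momentum is conserved.
Taking A's sense as positive: L = (0.03810)(5.44) + (1.250)(1.33) = 1.870 kg·m²·rev/s.
Combined I = 0.03810 + 1.250 = 1.288 kg·m².
ω_f = L / I = 1.870 / 1.288 = 1.452 rev/s.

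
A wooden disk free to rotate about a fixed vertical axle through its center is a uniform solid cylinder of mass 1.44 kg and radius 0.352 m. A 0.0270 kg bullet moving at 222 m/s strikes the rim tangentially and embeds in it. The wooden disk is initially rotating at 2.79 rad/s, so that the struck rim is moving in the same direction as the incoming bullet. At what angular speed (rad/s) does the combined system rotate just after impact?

The axle reaction passes through the axle and exerts no torque about it; angular momentum about the axle is conserved through the impact.
I_p = ½(1.44)(0.352)² = 0.08921 kg·m². Taking the sense of the bullet's angular momentum as positive, L_{bullet} = m v R = (0.0270)(222)(0.352) = 2.110 kg·m²/s.
L_i = +I_p ω_p + m v R = +(0.08921)(2.79) + 2.110 = 2.359 kg·m²/s.
After sticking, I_f = I_p + m R² = 0.08921 + (0.0270)(0.352)² = 0.09256 kg·m².
ω_f = L_i / I_f = 2.359 / 0.09256 = 25.48 rad/s.

|ω_f| ≈ 25.5 rad/s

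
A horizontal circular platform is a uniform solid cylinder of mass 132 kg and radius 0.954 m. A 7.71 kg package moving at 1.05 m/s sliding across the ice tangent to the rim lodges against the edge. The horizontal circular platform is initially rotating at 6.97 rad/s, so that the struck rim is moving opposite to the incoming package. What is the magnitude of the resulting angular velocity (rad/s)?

About the central axle the impulsive forces during the collision are internal, so angular momentum about that axis is conserved.
I_p = ½(132)(0.954)² = 60.07 kg·m². Taking the sense of the package's angular momentum as positive, L_{package} = m v R = (7.71)(1.05)(0.954) = 7.723 kg·m²/s.
L_i = −I_p ω_p + m v R = −(60.07)(6.97) + 7.723 = -410.9 kg·m²/s.
After sticking, I_f = I_p + m R² = 60.07 + (7.71)(0.954)² = 67.08 kg·m².
ω_f = L_i / I_f = -410.9 / 67.08 = -6.126 rad/s.

|ω_f| ≈ 6.13 rad/s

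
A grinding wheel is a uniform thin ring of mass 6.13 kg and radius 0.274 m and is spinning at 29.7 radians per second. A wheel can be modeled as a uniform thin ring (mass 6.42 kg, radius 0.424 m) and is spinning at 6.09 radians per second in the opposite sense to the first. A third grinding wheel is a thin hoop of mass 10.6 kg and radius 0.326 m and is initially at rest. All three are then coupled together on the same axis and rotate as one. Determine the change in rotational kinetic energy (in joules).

ΔKE ≈ -216 J

No external torque acts about the common axis, so total angular momentum is conserved.
Moments of inertia: I_A = (6.13)(0.274)² = 0.4602 kg·m²; I_B = (6.42)(0.424)² = 1.154 kg·m²; I_C = (10.6)(0.326)² = 1.127 kg·m².
Taking A's sense as positive: L = (0.4602)(29.7) − (1.154)(6.09) = 6.640 kg·m²·rad/s.
Combined I = 0.4602 + 1.154 + 1.127 = 2.741 kg·m².
ω_f = L / I = 6.640 / 2.741 = 2.422 rad/s.
KE_i = ½ΣIω² = 224.4 J; KE_f = ½(2.741)(2.422)² = 8.042 J.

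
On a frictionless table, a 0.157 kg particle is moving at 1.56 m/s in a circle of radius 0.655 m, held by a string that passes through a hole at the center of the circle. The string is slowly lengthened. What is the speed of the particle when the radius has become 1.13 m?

v₂ ≈ 0.904 m/s

Central (radial) force ⇒ zero torque about the center ⇒ m v r is constant.
v₂ = v₁ r₁ / r₂ = (1.56)(0.655) / (1.13) = 0.9042 m/s.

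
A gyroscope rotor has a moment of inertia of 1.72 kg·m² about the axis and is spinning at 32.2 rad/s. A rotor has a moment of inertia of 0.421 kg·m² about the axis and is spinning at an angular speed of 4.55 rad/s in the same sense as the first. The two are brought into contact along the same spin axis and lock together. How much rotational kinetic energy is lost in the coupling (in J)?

ΔKE lost ≈ 129 J

No external torque acts about the common axis, so total angular momentum is conserved.
Taking A's sense as positive: L = (1.720)(32.2) + (0.4210)(4.55) = 57.30 kg·m²·rad/s.
Combined I = 1.720 + 0.4210 = 2.141 kg·m².
ω_f = L / I = 57.30 / 2.141 = 26.76 rad/s.
KE_i = ½ΣIω² = 896.0 J; KE_f = ½(2.141)(26.76)² = 766.8 J.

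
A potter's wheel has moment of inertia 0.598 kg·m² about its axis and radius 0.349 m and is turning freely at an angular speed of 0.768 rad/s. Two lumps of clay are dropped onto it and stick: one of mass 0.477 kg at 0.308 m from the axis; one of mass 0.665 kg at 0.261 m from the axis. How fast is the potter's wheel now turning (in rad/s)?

The added mass arrives with no angular momentum about the axis, and any external torque about the axis is negligible, so the system's angular momentum is conserved.
Added inertia Σmr² = (0.477)(0.308)² + (0.665)(0.261)² = 0.09055 kg·m²; I_f = 0.5980 + 0.09055 = 0.6886 kg·m².
ω_f = I_p ω_i / I_f = (0.5980)(0.768) / 0.6886 = 0.6670 rad/s.

ω_f ≈ 0.667 rad/s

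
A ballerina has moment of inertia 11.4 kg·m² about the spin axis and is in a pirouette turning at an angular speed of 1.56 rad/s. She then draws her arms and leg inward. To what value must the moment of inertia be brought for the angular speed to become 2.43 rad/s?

No external torque acts about the spin axis, so angular momentum is conserved.
I₂ = I₁ω₁ / ω₂ = (11.4)(1.56) / (2.43) = 7.319 kg·m².

I₂ ≈ 7.32 kg·m²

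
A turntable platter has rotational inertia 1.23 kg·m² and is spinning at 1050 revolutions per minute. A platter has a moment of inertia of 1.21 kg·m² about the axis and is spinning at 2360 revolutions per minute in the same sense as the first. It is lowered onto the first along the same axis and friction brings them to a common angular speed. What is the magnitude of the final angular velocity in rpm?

No external torque acts about the common axis, so total angular momentum is conserved.
Taking A's sense as positive: L = (1.230)(1050) + (1.210)(2360) = 4147 kg·m²·rpm.
Combined I = 1.230 + 1.210 = 2.440 kg·m².
ω_f = L / I = 4147 / 2.440 = 1700 rpm.

|ω_f| ≈ 1700 rpm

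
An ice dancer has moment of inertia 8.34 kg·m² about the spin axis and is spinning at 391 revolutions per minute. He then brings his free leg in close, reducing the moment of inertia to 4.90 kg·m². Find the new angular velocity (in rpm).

ω₂ ≈ 665 rpm

No external torque acts about the spin axis, so angular momentum is conserved.
ω₂ = I₁ω₁ / I₂ = (8.340)(391 rpm) / (4.900) = 665.5 rpm.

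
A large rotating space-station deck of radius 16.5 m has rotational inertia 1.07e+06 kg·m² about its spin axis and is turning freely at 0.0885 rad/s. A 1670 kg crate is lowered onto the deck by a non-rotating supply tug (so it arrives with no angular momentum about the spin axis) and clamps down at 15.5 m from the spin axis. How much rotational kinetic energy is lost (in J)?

No external torque acts about the spin axis; L_before = L_after.
Added inertia Σmr² = (1670)(15.5)² = 4.012e+05 kg·m²; I_f = 1.070e+06 + 4.012e+05 = 1.471e+06 kg·m².
ω_f = I_p ω_i / I_f = (1.070e+06)(0.0885) / 1.471e+06 = 0.06437 rad/s.
KE_i = ½(1.070e+06)(0.08850 rad/s)² = 4190 J; KE_f = ½(1.471e+06)(0.06437)² = 3048 J.

energy lost ≈ 1140 J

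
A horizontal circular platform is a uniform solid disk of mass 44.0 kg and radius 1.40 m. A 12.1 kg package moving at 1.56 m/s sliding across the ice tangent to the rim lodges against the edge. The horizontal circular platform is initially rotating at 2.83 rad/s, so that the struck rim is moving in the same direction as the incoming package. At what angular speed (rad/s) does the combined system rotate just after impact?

The axle reaction passes through the central axle and exerts no torque about it; angular momentum about the central axle is conserved through the impact.
I_p = ½(44.0)(1.40)² = 43.12 kg·m². Taking the sense of the package's angular momentum as positive, L_{package} = m v R = (12.1)(1.56)(1.40) = 26.43 kg·m²/s.
L_i = +I_p ω_p + m v R = +(43.12)(2.83) + 26.43 = 148.5 kg·m²/s.
After sticking, I_f = I_p + m R² = 43.12 + (12.1)(1.40)² = 66.84 kg·m².
ω_f = L_i / I_f = 148.5 / 66.84 = 2.221 rad/s.

|ω_f| ≈ 2.22 rad/s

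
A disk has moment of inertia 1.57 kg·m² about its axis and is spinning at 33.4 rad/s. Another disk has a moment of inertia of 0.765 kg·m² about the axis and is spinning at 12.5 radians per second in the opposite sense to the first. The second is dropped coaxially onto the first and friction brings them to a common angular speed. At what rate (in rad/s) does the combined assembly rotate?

|ω_f| ≈ 18.4 rad/s

No external torque acts about the common axis, so total angular momentum is conserved.
Taking A's sense as positive: L = (1.570)(33.4) − (0.7650)(12.5) = 42.88 kg·m²·rad/s.
Combined I = 1.570 + 0.7650 = 2.335 kg·m².
ω_f = L / I = 42.88 / 2.335 = 18.36 rad/s.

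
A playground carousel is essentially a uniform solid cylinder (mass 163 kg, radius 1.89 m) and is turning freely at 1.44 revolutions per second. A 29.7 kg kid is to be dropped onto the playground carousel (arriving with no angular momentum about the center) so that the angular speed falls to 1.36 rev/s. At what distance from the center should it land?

r ≈ 0.759 m

No external torque acts about the center; L_before = L_after.
I_p = ½(163)(1.89)² = 291.1 kg·m².
I_p ω_i = (I_p + m r²) ω_f ⇒ m r² = I_p(ω_i/ω_f − 1) = 291.1(1.44/1.36 − 1) = 17.13 kg·m².
r = √(17.13/29.7) = 0.7593 m.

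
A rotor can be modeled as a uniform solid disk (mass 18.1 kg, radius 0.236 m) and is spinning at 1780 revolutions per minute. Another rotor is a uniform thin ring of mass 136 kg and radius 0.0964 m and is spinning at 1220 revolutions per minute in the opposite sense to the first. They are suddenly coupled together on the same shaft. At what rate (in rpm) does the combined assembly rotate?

|ω_f| ≈ 365 rpm

No external torque acts about the common axis, so total angular momentum is conserved.
Moments of inertia: I_A = ½(18.1)(0.236)² = 0.5040 kg·m²; I_B = (136)(0.0964)² = 1.264 kg·m².
Taking A's sense as positive: L = (0.5040)(1780) − (1.264)(1220) = -644.7 kg·m²·rpm.
Combined I = 0.5040 + 1.264 = 1.768 kg·m².
ω_f = L / I = -644.7 / 1.768 = -364.7 rpm.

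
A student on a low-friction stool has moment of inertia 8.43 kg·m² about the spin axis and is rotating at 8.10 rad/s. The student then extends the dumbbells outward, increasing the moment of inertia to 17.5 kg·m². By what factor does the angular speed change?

ω₂/ω₁ ≈ 0.482

With no external torque about the axis, L is conserved: I₁ω₁ = I₂ω₂.
ω₂/ω₁ = I₁/I₂ = 8.430 / 17.50 = 0.4817.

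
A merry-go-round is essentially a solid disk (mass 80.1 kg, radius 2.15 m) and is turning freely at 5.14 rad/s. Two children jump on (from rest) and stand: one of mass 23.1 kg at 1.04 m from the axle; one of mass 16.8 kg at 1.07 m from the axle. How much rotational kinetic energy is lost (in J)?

The added mass arrives with no angular momentum about the axle, and any external torque about the axle is negligible, so the system's angular momentum is conserved.
I_p = ½(80.1)(2.15)² = 185.1 kg·m².
Added inertia Σmr² = (23.1)(1.04)² + (16.8)(1.07)² = 44.22 kg·m²; I_f = 185.1 + 44.22 = 229.4 kg·m².
ω_f = I_p ω_i / I_f = (185.1)(5.14) / 229.4 = 4.149 rad/s.
KE_i = ½(185.1)(5.140 rad/s)² = 2446 J; KE_f = ½(229.4)(4.149)² = 1974 J.

energy lost ≈ 472 J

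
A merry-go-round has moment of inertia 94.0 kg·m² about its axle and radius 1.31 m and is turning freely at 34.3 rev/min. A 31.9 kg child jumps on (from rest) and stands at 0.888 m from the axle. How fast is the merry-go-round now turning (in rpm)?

No external torque acts about the axle; L_before = L_after.
Added inertia Σmr² = (31.9)(0.888)² = 25.15 kg·m²; I_f = 94.00 + 25.15 = 119.2 kg·m².
ω_f = I_p ω_i / I_f = (94.00)(34.3) / 119.2 = 27.06 rpm.

ω_f ≈ 27.1 rpm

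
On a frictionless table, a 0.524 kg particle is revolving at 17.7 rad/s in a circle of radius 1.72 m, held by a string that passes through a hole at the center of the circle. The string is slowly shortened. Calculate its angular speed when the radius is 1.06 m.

No torque about the axis ⇒ m r₁² ω₁ = m r₂² ω₂.
ω₂ = ω₁ (r₁/r₂)² = (17.7)(1.72/1.06)² = 46.60 rad/s.

ω₂ ≈ 46.6 rad/s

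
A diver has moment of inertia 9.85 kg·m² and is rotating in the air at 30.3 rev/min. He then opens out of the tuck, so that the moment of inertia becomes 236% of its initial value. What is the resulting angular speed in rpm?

ω₂ ≈ 12.8 rpm

With no external torque about the axis, L is conserved: I₁ω₁ = I₂ω₂.
I₂ = 2.36 × 9.85 = 23.25 kg·m².
ω₂ = I₁ω₁ / I₂ = (9.850)(30.3 rpm) / (23.25) = 12.84 rpm.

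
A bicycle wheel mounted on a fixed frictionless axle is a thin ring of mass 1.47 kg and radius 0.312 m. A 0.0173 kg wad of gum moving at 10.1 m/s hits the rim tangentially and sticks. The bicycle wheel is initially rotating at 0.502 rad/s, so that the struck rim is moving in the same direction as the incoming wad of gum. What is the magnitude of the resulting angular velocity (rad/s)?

About the axle the impulsive forces during the collision are internal, so angular momentum about that axis is conserved.
I_p = (1.47)(0.312)² = 0.1431 kg·m². Taking the sense of the wad of gum's angular momentum as positive, L_{wad} = m v R = (0.0173)(10.1)(0.312) = 0.05452 kg·m²/s.
L_i = +I_p ω_p + m v R = +(0.1431)(0.502) + 0.05452 = 0.1263 kg·m²/s.
After sticking, I_f = I_p + m R² = 0.1431 + (0.0173)(0.312)² = 0.1448 kg·m².
ω_f = L_i / I_f = 0.1263 / 0.1448 = 0.8727 rad/s.

|ω_f| ≈ 0.873 rad/s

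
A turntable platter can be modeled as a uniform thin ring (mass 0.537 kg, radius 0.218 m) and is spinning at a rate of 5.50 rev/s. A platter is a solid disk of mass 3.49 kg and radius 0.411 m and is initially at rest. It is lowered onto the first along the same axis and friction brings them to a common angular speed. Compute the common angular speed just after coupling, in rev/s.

No external torque acts about the common axis, so total angular momentum is conserved.
Moments of inertia: I_A = (0.537)(0.218)² = 0.02552 kg·m²; I_B = ½(3.49)(0.411)² = 0.2948 kg·m².
Taking A's sense as positive: L = (0.02552)(5.50) = 0.1404 kg·m²·rev/s.
Combined I = 0.02552 + 0.2948 = 0.3203 kg·m².
ω_f = L / I = 0.1404 / 0.3203 = 0.4382 rev/s.

|ω_f| ≈ 0.438 rev/s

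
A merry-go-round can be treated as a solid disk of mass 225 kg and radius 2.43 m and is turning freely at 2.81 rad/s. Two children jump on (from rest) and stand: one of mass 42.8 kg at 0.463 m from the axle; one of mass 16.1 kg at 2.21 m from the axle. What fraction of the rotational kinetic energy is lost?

No external torque acts about the axle; L_before = L_after.
I_p = ½(225)(2.43)² = 664.3 kg·m².
Added inertia Σmr² = (42.8)(0.463)² + (16.1)(2.21)² = 87.81 kg·m²; I_f = 664.3 + 87.81 = 752.1 kg·m².
ω_f = I_p ω_i / I_f = (664.3)(2.81) / 752.1 = 2.482 rad/s.
KE_i = ½(664.3)(2.810 rad/s)² = 2623 J; KE_f = ½(752.1)(2.482)² = 2316 J.
Fraction lost = 0.1168.

fraction ≈ 0.117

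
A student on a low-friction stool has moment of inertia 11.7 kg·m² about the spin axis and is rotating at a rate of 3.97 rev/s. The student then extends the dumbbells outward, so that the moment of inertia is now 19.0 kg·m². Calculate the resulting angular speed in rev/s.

ω₂ ≈ 2.44 rev/s

With no external torque about the axis, L is conserved: I₁ω₁ = I₂ω₂.
ω₂ = I₁ω₁ / I₂ = (11.70)(3.97 rev/s) / (19.00) = 2.445 rev/s.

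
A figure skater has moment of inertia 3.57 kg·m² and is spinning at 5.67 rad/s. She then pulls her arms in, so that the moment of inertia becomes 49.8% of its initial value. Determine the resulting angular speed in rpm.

With no external torque about the axis, L is conserved: I₁ω₁ = I₂ω₂.
I₂ = 0.498 × 3.57 = 1.778 kg·m².
ω₂ = I₁ω₁ / I₂ = (3.570)(5.67 rad/s) / (1.778) = 11.39 rad/s = 108.7 rpm.

ω₂ ≈ 109 rpm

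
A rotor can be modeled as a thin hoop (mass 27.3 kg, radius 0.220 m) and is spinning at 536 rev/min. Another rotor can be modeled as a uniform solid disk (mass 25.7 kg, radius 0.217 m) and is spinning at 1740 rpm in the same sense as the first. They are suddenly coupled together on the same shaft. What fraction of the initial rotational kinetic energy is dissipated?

fraction ≈ 0.272

The coupling torques are internal; angular momentum about the shared axis is conserved.
Moments of inertia: I_A = (27.3)(0.220)² = 1.321 kg·m²; I_B = ½(25.7)(0.217)² = 0.6051 kg·m².
Taking A's sense as positive: L = (1.321)(536) + (0.6051)(1740) = 1761 kg·m²·rpm.
Combined I = 1.321 + 0.6051 = 1.926 kg·m².
ω_f = L / I = 1761 / 1.926 = 914.2 rpm.
KE_i = ½ΣIω² = 12130 J; KE_f = ½(1.926)(95.73)² = 8828 J.
Fraction dissipated = (KE_i − KE_f)/KE_i = 0.2720.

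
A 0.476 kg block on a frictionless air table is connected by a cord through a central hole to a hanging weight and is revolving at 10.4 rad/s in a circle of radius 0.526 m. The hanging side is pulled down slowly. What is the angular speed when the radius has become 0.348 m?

ω₂ ≈ 23.8 rad/s

No torque about the axis ⇒ m r₁² ω₁ = m r₂² ω₂.
ω₂ = ω₁ (r₁/r₂)² = (10.4)(0.526/0.348)² = 23.76 rad/s.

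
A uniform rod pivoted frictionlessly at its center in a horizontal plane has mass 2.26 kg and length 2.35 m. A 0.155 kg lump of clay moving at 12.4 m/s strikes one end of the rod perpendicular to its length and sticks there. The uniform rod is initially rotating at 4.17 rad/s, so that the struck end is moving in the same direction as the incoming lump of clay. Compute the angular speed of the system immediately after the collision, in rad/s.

The axle reaction passes through the pivot and exerts no torque about it; angular momentum about the pivot is conserved through the impact.
I_p = (1/12)(2.26)(2.35)² = 1.040 kg·m². Taking the sense of the lump of clay's angular momentum as positive, L_{lump} = m v R = (0.155)(12.4)(2.35/2) = 2.258 kg·m²/s.
L_i = +I_p ω_p + m v R = +(1.040)(4.17) + 2.258 = 6.595 kg·m²/s.
After sticking, I_f = I_p + m R² = 1.040 + (0.155)(2.35/2)² = 1.254 kg·m².
ω_f = L_i / I_f = 6.595 / 1.254 = 5.259 rad/s.

|ω_f| ≈ 5.26 rad/s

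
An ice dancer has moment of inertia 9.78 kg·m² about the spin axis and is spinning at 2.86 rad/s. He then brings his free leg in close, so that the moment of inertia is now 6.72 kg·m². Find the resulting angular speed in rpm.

No external torque acts about the spin axis, so angular momentum is conserved.
ω₂ = I₁ω₁ / I₂ = (9.780)(2.86 rad/s) / (6.720) = 4.162 rad/s = 39.75 rpm.

ω₂ ≈ 39.7 rpm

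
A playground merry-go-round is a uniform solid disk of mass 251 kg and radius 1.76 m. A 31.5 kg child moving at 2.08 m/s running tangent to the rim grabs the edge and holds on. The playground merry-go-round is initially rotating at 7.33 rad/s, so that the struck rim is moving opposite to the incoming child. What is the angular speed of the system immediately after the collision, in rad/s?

|ω_f| ≈ 5.62 rad/s

About the axle the impulsive forces during the collision are internal, so angular momentum about that axis is conserved.
I_p = ½(251)(1.76)² = 388.7 kg·m². Taking the sense of the child's angular momentum as positive, L_{child} = m v R = (31.5)(2.08)(1.76) = 115.3 kg·m²/s.
L_i = −I_p ω_p + m v R = −(388.7)(7.33) + 115.3 = -2734 kg·m²/s.
After sticking, I_f = I_p + m R² = 388.7 + (31.5)(1.76)² = 486.3 kg·m².
ω_f = L_i / I_f = -2734 / 486.3 = -5.622 rad/s.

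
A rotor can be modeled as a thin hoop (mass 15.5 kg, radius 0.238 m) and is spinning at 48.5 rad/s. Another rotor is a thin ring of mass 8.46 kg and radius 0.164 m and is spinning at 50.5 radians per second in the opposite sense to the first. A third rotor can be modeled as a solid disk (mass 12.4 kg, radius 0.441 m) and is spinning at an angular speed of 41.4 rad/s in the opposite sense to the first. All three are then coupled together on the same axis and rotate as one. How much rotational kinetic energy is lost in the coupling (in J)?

No external torque acts about the common axis, so total angular momentum is conserved.
Moments of inertia: I_A = (15.5)(0.238)² = 0.8780 kg·m²; I_B = (8.46)(0.164)² = 0.2275 kg·m²; I_C = ½(12.4)(0.441)² = 1.206 kg·m².
Taking A's sense as positive: L = (0.8780)(48.5) − (0.2275)(50.5) − (1.206)(41.4) = -18.83 kg·m²·rad/s.
Combined I = 0.8780 + 0.2275 + 1.206 = 2.311 kg·m².
ω_f = L / I = -18.83 / 2.311 = -8.146 rad/s.
KE_i = ½ΣIω² = 2356 J; KE_f = ½(2.311)(8.146)² = 76.69 J.

ΔKE lost ≈ 2280 J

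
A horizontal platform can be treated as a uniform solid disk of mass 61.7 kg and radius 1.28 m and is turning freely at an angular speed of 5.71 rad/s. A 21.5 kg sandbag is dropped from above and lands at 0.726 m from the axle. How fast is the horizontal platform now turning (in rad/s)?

ω_f ≈ 4.66 rad/s

The added mass arrives with no angular momentum about the axle, and any external torque about the axle is negligible, so the system's angular momentum is conserved.
I_p = ½(61.7)(1.28)² = 50.54 kg·m².
Added inertia Σmr² = (21.5)(0.726)² = 11.33 kg·m²; I_f = 50.54 + 11.33 = 61.88 kg·m².
ω_f = I_p ω_i / I_f = (50.54)(5.71) / 61.88 = 4.664 rad/s.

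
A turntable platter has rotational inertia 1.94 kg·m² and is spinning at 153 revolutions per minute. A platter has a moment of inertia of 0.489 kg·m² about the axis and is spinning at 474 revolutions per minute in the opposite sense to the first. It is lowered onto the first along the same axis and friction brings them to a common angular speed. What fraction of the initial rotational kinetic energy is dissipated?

fraction ≈ 0.989

The coupling torques are internal; angular momentum about the shared axis is conserved.
Taking A's sense as positive: L = (1.940)(153) − (0.4890)(474) = 65.03 kg·m²·rpm.
Combined I = 1.940 + 0.4890 = 2.429 kg·m².
ω_f = L / I = 65.03 / 2.429 = 26.77 rpm.
KE_i = ½ΣIω² = 851.4 J; KE_f = ½(2.429)(2.804)² = 9.547 J.
Fraction dissipated = (KE_i − KE_f)/KE_i = 0.9888.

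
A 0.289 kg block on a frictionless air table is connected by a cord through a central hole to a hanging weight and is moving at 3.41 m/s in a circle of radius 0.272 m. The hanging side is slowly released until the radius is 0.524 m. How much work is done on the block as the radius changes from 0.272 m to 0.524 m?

The only horizontal force on the mass is along the cord (radial), so it exerts no torque about the hole and angular momentum m v r is conserved.
v₂ = v₁ r₁ / r₂ = (3.41)(0.272) / (0.524) = 1.770 m/s.
W = ΔKE = ½m(v₂² − v₁²) = -1.228 J.

W ≈ -1.23 J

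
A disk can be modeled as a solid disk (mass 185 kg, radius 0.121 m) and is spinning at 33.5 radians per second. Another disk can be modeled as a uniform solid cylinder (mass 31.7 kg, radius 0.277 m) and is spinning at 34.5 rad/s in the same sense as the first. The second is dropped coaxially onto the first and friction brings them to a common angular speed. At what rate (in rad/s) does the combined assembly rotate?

The coupling torques are internal; angular momentum about the shared axis is conserved.
Moments of inertia: I_A = ½(185)(0.121)² = 1.354 kg·m²; I_B = ½(31.7)(0.277)² = 1.216 kg·m².
Taking A's sense as positive: L = (1.354)(33.5) + (1.216)(34.5) = 87.33 kg·m²·rad/s.
Combined I = 1.354 + 1.216 = 2.570 kg·m².
ω_f = L / I = 87.33 / 2.570 = 33.97 rad/s.

|ω_f| ≈ 34.0 rad/s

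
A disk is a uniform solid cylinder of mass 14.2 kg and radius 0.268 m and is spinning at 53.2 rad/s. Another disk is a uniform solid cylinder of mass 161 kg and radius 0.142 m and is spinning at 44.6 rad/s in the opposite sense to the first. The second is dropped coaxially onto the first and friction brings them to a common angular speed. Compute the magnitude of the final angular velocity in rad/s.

The coupling torques are internal; angular momentum about the shared axis is conserved.
Moments of inertia: I_A = ½(14.2)(0.268)² = 0.5100 kg·m²; I_B = ½(161)(0.142)² = 1.623 kg·m².
Taking A's sense as positive: L = (0.5100)(53.2) − (1.623)(44.6) = -45.27 kg·m²·rad/s.
Combined I = 0.5100 + 1.623 = 2.133 kg·m².
ω_f = L / I = -45.27 / 2.133 = -21.22 rad/s.

|ω_f| ≈ 21.2 rad/s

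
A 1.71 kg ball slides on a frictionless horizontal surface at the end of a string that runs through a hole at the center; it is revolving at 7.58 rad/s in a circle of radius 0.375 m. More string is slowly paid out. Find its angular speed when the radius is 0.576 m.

ω₂ ≈ 3.21 rad/s

No torque about the axis ⇒ m r₁² ω₁ = m r₂² ω₂.
ω₂ = ω₁ (r₁/r₂)² = (7.58)(0.375/0.576)² = 3.213 rad/s.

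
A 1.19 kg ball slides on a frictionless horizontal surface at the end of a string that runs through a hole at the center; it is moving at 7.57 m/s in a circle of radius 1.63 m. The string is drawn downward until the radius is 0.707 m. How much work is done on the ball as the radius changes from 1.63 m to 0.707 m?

W ≈ 147 J

Central (radial) force ⇒ zero torque about the center ⇒ m v r is constant.
v₂ = v₁ r₁ / r₂ = (7.57)(1.63) / (0.707) = 17.45 m/s.
W = ΔKE = ½m(v₂² − v₁²) = 147.1 J.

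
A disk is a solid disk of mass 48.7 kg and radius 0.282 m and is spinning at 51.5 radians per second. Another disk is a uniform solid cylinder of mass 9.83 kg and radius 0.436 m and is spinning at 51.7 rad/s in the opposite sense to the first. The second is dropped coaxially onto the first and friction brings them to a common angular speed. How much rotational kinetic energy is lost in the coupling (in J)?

ΔKE lost ≈ 3360 J

The coupling torques are internal; angular momentum about the shared axis is conserved.
Moments of inertia: I_A = ½(48.7)(0.282)² = 1.936 kg·m²; I_B = ½(9.83)(0.436)² = 0.9343 kg·m².
Taking A's sense as positive: L = (1.936)(51.5) − (0.9343)(51.7) = 51.42 kg·m²·rad/s.
Combined I = 1.936 + 0.9343 = 2.871 kg·m².
ω_f = L / I = 51.42 / 2.871 = 17.91 rad/s.
KE_i = ½ΣIω² = 3817 J; KE_f = ½(2.871)(17.91)² = 460.5 J.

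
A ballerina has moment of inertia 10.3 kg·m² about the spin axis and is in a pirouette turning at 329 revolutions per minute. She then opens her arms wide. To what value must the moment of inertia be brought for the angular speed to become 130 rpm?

I₂ ≈ 26.1 kg·m²

With no external torque about the axis, L is conserved: I₁ω₁ = I₂ω₂.
I₂ = I₁ω₁ / ω₂ = (10.3)(329) / (130) = 26.07 kg·m².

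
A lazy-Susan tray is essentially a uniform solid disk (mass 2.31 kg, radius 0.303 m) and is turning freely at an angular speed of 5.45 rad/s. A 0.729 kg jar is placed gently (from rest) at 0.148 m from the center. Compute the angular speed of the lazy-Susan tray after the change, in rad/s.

The added mass arrives with no angular momentum about the center, and any external torque about the center is negligible, so the system's angular momentum is conserved.
I_p = ½(2.31)(0.303)² = 0.1060 kg·m².
Added inertia Σmr² = (0.729)(0.148)² = 0.01597 kg·m²; I_f = 0.1060 + 0.01597 = 0.1220 kg·m².
ω_f = I_p ω_i / I_f = (0.1060)(5.45) / 0.1220 = 4.737 rad/s.

ω_f ≈ 4.74 rad/s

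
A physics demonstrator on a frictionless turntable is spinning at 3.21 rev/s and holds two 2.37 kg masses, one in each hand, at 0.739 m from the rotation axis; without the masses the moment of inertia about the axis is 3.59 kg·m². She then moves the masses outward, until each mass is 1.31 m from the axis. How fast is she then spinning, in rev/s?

No external torque acts about the spin axis, so angular momentum is conserved.
I₁ = 3.59 + 2(2.37)(0.739)² = 6.179 kg·m²; I₂ = 3.59 + 2(2.37)(1.31)² = 11.72 kg·m².
ω₂ = I₁ω₁ / I₂ = (6.179)(3.21 rev/s) / (11.72) = 1.692 rev/s.

ω₂ ≈ 1.69 rev/s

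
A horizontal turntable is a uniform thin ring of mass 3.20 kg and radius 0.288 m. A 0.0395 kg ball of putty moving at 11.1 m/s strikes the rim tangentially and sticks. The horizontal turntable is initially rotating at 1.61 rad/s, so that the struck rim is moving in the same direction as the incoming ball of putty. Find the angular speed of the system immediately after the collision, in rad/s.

About the axle the impulsive forces during the collision are internal, so angular momentum about that axis is conserved.
I_p = (3.20)(0.288)² = 0.2654 kg·m². Taking the sense of the ball of putty's angular momentum as positive, L_{ball} = m v R = (0.0395)(11.1)(0.288) = 0.1263 kg·m²/s.
L_i = +I_p ω_p + m v R = +(0.2654)(1.61) + 0.1263 = 0.5536 kg·m²/s.
After sticking, I_f = I_p + m R² = 0.2654 + (0.0395)(0.288)² = 0.2687 kg·m².
ω_f = L_i / I_f = 0.5536 / 0.2687 = 2.060 rad/s.

|ω_f| ≈ 2.06 rad/s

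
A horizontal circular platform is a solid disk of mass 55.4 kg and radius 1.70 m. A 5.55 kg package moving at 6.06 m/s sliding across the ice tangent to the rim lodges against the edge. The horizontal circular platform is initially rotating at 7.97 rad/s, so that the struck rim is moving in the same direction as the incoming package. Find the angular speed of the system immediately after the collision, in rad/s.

The axle reaction passes through the central axle and exerts no torque about it; angular momentum about the central axle is conserved through the impact.
I_p = ½(55.4)(1.70)² = 80.05 kg·m². Taking the sense of the package's angular momentum as positive, L_{package} = m v R = (5.55)(6.06)(1.70) = 57.18 kg·m²/s.
L_i = +I_p ω_p + m v R = +(80.05)(7.97) + 57.18 = 695.2 kg·m²/s.
After sticking, I_f = I_p + m R² = 80.05 + (5.55)(1.70)² = 96.09 kg·m².
ω_f = L_i / I_f = 695.2 / 96.09 = 7.235 rad/s.

|ω_f| ≈ 7.23 rad/s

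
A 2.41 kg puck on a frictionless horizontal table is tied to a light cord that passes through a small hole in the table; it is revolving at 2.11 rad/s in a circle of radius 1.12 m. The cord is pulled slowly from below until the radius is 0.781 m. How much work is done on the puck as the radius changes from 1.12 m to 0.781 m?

W ≈ 7.11 J

No torque about the axis ⇒ m r₁² ω₁ = m r₂² ω₂.
ω₂ = ω₁ (r₁/r₂)² = (2.11)(1.12/0.781)² = 4.339 rad/s.
W = ΔKE = ½m(v₂² − v₁²) = 7.110 J.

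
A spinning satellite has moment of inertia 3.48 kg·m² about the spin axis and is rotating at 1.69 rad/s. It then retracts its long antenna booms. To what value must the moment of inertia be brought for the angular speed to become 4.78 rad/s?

With no external torque about the axis, L is conserved: I₁ω₁ = I₂ω₂.
I₂ = I₁ω₁ / ω₂ = (3.48)(1.69) / (4.78) = 1.230 kg·m².

I₂ ≈ 1.23 kg·m²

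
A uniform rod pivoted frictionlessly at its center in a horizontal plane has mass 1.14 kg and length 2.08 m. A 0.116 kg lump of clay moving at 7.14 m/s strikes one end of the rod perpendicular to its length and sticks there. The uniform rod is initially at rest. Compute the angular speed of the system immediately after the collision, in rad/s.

About the pivot the impulsive forces during the collision are internal, so angular momentum about that axis is conserved.
I_p = (1/12)(1.14)(2.08)² = 0.4110 kg·m². Taking the sense of the lump of clay's angular momentum as positive, L_{lump} = m v R = (0.116)(7.14)(2.08/2) = 0.8614 kg·m²/s.
L_i = 0 + 0.8614 = 0.8614 kg·m²/s.
After sticking, I_f = I_p + m R² = 0.4110 + (0.116)(2.08/2)² = 0.5365 kg·m².
ω_f = L_i / I_f = 0.8614 / 0.5365 = 1.606 rad/s.

|ω_f| ≈ 1.61 rad/s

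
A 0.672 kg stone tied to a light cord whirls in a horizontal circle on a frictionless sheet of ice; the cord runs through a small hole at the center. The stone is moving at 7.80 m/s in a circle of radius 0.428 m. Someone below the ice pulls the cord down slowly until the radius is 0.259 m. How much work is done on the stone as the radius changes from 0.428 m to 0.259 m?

The only horizontal force on the mass is along the cord (radial), so it exerts no torque about the hole and angular momentum m v r is conserved.
v₂ = v₁ r₁ / r₂ = (7.80)(0.428) / (0.259) = 12.89 m/s.
W = ΔKE = ½m(v₂² − v₁²) = 35.38 J.

W ≈ 35.4 J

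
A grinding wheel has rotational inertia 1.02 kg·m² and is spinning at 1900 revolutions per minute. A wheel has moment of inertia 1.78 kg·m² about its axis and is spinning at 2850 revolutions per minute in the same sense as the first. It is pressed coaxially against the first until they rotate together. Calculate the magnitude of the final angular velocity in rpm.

The coupling torques are internal; angular momentum about the shared axis is conserved.
Taking A's sense as positive: L = (1.020)(1900) + (1.780)(2850) = 7011 kg·m²·rpm.
Combined I = 1.020 + 1.780 = 2.800 kg·m².
ω_f = L / I = 7011 / 2.800 = 2504 rpm.

|ω_f| ≈ 2500 rpm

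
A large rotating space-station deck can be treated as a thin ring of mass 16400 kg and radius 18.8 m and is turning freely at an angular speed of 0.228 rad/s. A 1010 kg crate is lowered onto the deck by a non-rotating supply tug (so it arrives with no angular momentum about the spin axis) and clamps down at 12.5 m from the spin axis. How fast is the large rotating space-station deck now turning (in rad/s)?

The added mass arrives with no angular momentum about the spin axis, and any external torque about the spin axis is negligible, so the system's angular momentum is conserved.
I_p = (16400)(18.8)² = 5.796e+06 kg·m².
Added inertia Σmr² = (1010)(12.5)² = 1.578e+05 kg·m²; I_f = 5.796e+06 + 1.578e+05 = 5.954e+06 kg·m².
ω_f = I_p ω_i / I_f = (5.796e+06)(0.228) / 5.954e+06 = 0.2220 rad/s.

ω_f ≈ 0.222 rad/s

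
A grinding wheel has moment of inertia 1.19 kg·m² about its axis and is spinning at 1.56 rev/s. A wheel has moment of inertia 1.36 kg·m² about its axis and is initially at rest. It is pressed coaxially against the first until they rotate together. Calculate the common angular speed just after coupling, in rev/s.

No external torque acts about the common axis, so total angular momentum is conserved.
Taking A's sense as positive: L = (1.190)(1.56) = 1.856 kg·m²·rev/s.
Combined I = 1.190 + 1.360 = 2.550 kg·m².
ω_f = L / I = 1.856 / 2.550 = 0.7280 rev/s.

|ω_f| ≈ 0.728 rev/s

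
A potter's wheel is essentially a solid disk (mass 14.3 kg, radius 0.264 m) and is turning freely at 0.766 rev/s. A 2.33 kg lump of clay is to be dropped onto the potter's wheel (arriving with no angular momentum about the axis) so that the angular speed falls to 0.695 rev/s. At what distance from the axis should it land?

r ≈ 0.148 m

No external torque acts about the axis; L_before = L_after.
I_p = ½(14.3)(0.264)² = 0.4983 kg·m².
I_p ω_i = (I_p + m r²) ω_f ⇒ m r² = I_p(ω_i/ω_f − 1) = 0.4983(0.766/0.695 − 1) = 0.05091 kg·m².
r = √(0.05091/2.33) = 0.1478 m.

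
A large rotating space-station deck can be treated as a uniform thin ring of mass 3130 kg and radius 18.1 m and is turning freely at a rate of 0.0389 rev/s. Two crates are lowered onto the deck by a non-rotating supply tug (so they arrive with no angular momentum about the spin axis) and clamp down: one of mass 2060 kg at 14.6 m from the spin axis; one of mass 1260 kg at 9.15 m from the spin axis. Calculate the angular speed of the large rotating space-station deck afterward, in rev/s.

No external torque acts about the spin axis; L_before = L_after.
I_p = (3130)(18.1)² = 1.025e+06 kg·m².
Added inertia Σmr² = (2060)(14.6)² + (1260)(9.15)² = 5.446e+05 kg·m²; I_f = 1.025e+06 + 5.446e+05 = 1.570e+06 kg·m².
ω_f = I_p ω_i / I_f = (1.025e+06)(0.0389) / 1.570e+06 = 0.02541 rev/s.

ω_f ≈ 0.0254 rev/s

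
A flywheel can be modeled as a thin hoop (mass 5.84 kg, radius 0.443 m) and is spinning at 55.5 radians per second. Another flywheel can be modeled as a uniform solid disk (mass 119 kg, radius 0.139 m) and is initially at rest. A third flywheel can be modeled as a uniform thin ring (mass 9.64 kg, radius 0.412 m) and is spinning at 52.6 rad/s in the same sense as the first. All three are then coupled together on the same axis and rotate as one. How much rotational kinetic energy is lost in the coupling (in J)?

The coupling torques are internal; angular momentum about the shared axis is conserved.
Moments of inertia: I_A = (5.84)(0.443)² = 1.146 kg·m²; I_B = ½(119)(0.139)² = 1.150 kg·m²; I_C = (9.64)(0.412)² = 1.636 kg·m².
Taking A's sense as positive: L = (1.146)(55.5) + (1.636)(52.6) = 149.7 kg·m²·rad/s.
Combined I = 1.146 + 1.150 + 1.636 = 3.932 kg·m².
ω_f = L / I = 149.7 / 3.932 = 38.07 rad/s.
KE_i = ½ΣIω² = 4029 J; KE_f = ½(3.932)(38.07)² = 2849 J.

ΔKE lost ≈ 1180 J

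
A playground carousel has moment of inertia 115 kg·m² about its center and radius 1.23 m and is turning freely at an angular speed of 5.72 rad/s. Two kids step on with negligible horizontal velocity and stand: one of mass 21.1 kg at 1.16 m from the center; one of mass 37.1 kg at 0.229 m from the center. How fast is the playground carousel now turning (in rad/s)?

No external torque acts about the center; L_before = L_after.
Added inertia Σmr² = (21.1)(1.16)² + (37.1)(0.229)² = 30.34 kg·m²; I_f = 115.0 + 30.34 = 145.3 kg·m².
ω_f = I_p ω_i / I_f = (115.0)(5.72) / 145.3 = 4.526 rad/s.

ω_f ≈ 4.53 rad/s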